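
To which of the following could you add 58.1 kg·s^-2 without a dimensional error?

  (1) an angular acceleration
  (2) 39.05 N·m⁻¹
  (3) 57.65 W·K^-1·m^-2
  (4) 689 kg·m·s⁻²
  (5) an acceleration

Reference: kg·s⁻².
Each option:
  (1) [angular acceleration] = s⁻²
  (2) N·m⁻¹ = kg·m·s⁻²·m⁻¹ = kg·s⁻²  ← same
  (3) W·m⁻²·K⁻¹ = J·s⁻¹·m⁻²·K⁻¹ = kg·s⁻³·K⁻¹
  (4) kg·m·s⁻²
  (5) [acceleration] = m·s⁻²
Only (2) matches kg·s⁻².

(2)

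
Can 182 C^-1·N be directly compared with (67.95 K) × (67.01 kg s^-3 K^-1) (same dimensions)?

Work out the base dimensions of each:
  182 C^-1·N:  N·C⁻¹ = kg·m·s⁻²·(s·A)⁻¹ = kg·m·s⁻³·A⁻¹
  (67.95 K) × (67.01 kg s^-3 K^-1):  [K] · [kg·s⁻³·K⁻¹] = kg·s⁻³
kg·m·s⁻³·A⁻¹ ≠ kg·s⁻³, so they cannot be added.

No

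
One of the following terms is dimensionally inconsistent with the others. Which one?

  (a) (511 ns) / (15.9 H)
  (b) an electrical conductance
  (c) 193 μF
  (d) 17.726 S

Expand each in SI base units:
  (a) [s] / [kg·m²·s⁻²·A⁻²] = kg⁻¹·m⁻²·s³·A²
  (b) [electrical conductance] = kg⁻¹·m⁻²·s³·A²
  (c) F = C·V⁻¹ = kg⁻¹·m⁻²·s⁴·A²
  (d) S = Ω⁻¹ = kg⁻¹·m⁻²·s³·A²
All reduce to kg⁻¹·m⁻²·s³·A² except (c), which is kg⁻¹·m⁻²·s⁴·A².

(c)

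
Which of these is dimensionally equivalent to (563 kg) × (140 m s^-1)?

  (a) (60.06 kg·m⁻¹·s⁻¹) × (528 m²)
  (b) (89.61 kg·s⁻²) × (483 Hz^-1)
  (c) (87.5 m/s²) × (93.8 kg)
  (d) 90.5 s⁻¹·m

Reference: [kg] · [m·s⁻¹] = kg·m·s⁻¹.
Each option:
  (a) [kg·m⁻¹·s⁻¹] · [m²] = kg·m·s⁻¹  ← same
  (b) [kg·s⁻²] · [s] = kg·s⁻¹
  (c) [m·s⁻²] · [kg] = kg·m·s⁻²
  (d) m·s⁻¹
Only (a) matches kg·m·s⁻¹.

(a)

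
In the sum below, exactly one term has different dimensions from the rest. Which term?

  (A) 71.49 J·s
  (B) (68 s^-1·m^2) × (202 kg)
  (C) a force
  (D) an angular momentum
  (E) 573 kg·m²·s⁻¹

(C)

Work out the base dimensions of each:
  (A) J·s = N·m·s = kg·m²·s⁻¹
  (B) [m²·s⁻¹] · [kg] = kg·m²·s⁻¹
  (C) [force] = kg·m·s⁻²
  (D) [angular momentum] = kg·m²·s⁻¹
  (E) kg·m²·s⁻¹
All reduce to kg·m²·s⁻¹ except (C), which is kg·m·s⁻².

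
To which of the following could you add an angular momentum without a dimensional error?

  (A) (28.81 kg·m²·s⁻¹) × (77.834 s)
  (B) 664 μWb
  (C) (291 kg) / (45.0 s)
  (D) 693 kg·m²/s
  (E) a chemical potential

(D)

Reference: [angular momentum] = kg·m²·s⁻¹.
Each option:
  (A) [kg·m²·s⁻¹] · [s] = kg·m²
  (B) Wb = V·s = kg·m²·s⁻²·A⁻¹
  (C) [kg] / [s] = kg·s⁻¹
  (D) kg·m²·s⁻¹  ← same
  (E) [chemical potential] = kg·m²·s⁻²·mol⁻¹
Only (D) matches kg·m²·s⁻¹.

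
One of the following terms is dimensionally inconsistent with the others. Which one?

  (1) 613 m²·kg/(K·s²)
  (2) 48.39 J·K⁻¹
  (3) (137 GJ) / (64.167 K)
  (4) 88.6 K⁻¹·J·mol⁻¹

(4)

In SI base units:
  (1) kg·m²·s⁻²·K⁻¹
  (2) J·K⁻¹ = N·m·K⁻¹ = kg·m²·s⁻²·K⁻¹
  (3) [kg·m²·s⁻²] / [K] = kg·m²·s⁻²·K⁻¹
  (4) J·mol⁻¹·K⁻¹ = N·m·mol⁻¹·K⁻¹ = kg·m²·s⁻²·K⁻¹·mol⁻¹
All reduce to kg·m²·s⁻²·K⁻¹ except (4), which is kg·m²·s⁻²·K⁻¹·mol⁻¹.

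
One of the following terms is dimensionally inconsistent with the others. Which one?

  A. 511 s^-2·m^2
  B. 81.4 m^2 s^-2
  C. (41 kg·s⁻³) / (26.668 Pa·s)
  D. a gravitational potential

Dimensions:
  A. m²·s⁻²
  B. m²·s⁻²
  C. [kg·s⁻³] / [kg·m⁻¹·s⁻¹] = m·s⁻²
  D. [gravitational potential] = m²·s⁻²
All reduce to m²·s⁻² except C., which is m·s⁻².

C.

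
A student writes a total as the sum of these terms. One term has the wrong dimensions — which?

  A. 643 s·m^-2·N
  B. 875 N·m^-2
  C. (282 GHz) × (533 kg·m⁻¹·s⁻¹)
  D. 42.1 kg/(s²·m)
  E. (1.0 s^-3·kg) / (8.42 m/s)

Dimensions:
  A. N·s·m⁻² = kg·m·s⁻²·s·m⁻² = kg·m⁻¹·s⁻¹
  B. N·m⁻² = kg·m·s⁻²·m⁻² = kg·m⁻¹·s⁻²
  C. [s⁻¹] · [kg·m⁻¹·s⁻¹] = kg·m⁻¹·s⁻²
  D. kg·m⁻¹·s⁻²
  E. [kg·s⁻³] / [m·s⁻¹] = kg·m⁻¹·s⁻²
All reduce to kg·m⁻¹·s⁻² except A., which is kg·m⁻¹·s⁻¹.

A.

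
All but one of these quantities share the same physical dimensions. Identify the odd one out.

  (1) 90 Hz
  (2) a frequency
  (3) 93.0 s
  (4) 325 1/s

(3)

Work out the base dimensions of each:
  (1) Hz = s⁻¹
  (2) [frequency] = s⁻¹
  (3) s
  (4) s⁻¹
All reduce to s⁻¹ except (3), which is s.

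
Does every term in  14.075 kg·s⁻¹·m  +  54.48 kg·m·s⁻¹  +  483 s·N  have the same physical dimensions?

Dimensions:
  14.075 kg·s⁻¹·m:  kg·m·s⁻¹
  54.48 kg·m·s⁻¹:  kg·m·s⁻¹
  483 s·N:  N·s = kg·m·s⁻²·s = kg·m·s⁻¹
Every term reduces to kg·m·s⁻¹.

Yes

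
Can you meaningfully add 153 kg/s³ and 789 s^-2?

Reduce each to base SI dimensions:
  153 kg/s³:  kg·s⁻³
  789 s^-2:  s⁻²
kg·s⁻³ ≠ s⁻², so they cannot be added.

No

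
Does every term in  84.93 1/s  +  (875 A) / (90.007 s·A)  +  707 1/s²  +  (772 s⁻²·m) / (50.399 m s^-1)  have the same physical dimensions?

In SI base units:
  84.93 1/s:  s⁻¹
  (875 A) / (90.007 s·A):  [A] / [s·A] = s⁻¹
  707 1/s²:  s⁻²
  (772 s⁻²·m) / (50.399 m s^-1):  [m·s⁻²] / [m·s⁻¹] = s⁻¹
The terms do not share a single dimension (s⁻² vs s⁻¹).

No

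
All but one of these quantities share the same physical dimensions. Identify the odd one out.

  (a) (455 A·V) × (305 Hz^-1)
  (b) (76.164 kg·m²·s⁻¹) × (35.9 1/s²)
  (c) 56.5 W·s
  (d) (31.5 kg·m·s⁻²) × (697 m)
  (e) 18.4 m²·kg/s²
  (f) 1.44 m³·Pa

(b)

Reduce each to base SI dimensions:
  (a) [kg·m²·s⁻³] · [s] = kg·m²·s⁻²
  (b) [kg·m²·s⁻¹] · [s⁻²] = kg·m²·s⁻³
  (c) W·s = J·s⁻¹·s = kg·m²·s⁻²
  (d) [kg·m·s⁻²] · [m] = kg·m²·s⁻²
  (e) kg·m²·s⁻²
  (f) Pa·m³ = N·m⁻²·m³ = kg·m²·s⁻²
All reduce to kg·m²·s⁻² except (b), which is kg·m²·s⁻³.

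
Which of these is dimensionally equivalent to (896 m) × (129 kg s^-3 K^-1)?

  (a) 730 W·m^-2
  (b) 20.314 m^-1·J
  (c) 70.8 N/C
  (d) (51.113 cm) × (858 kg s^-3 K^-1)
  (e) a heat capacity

Reference: [m] · [kg·s⁻³·K⁻¹] = kg·m·s⁻³·K⁻¹.
Each option:
  (a) W·m⁻² = J·s⁻¹·m⁻² = kg·s⁻³
  (b) J·m⁻¹ = N·m·m⁻¹ = kg·m·s⁻²
  (c) N·C⁻¹ = kg·m·s⁻²·(s·A)⁻¹ = kg·m·s⁻³·A⁻¹
  (d) [m] · [kg·s⁻³·K⁻¹] = kg·m·s⁻³·K⁻¹  ← same
  (e) [heat capacity] = kg·m²·s⁻²·K⁻¹
Only (d) matches kg·m·s⁻³·K⁻¹.

(d)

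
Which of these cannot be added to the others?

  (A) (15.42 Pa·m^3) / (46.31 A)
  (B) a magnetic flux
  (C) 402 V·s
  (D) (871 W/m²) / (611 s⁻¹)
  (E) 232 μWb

Reduce each to base SI dimensions:
  (A) [kg·m²·s⁻²] / [A] = kg·m²·s⁻²·A⁻¹
  (B) [magnetic flux] = kg·m²·s⁻²·A⁻¹
  (C) V·s = J·C⁻¹·s = kg·m²·s⁻²·A⁻¹
  (D) [kg·s⁻³] / [s⁻¹] = kg·s⁻²
  (E) Wb = V·s = kg·m²·s⁻²·A⁻¹
All reduce to kg·m²·s⁻²·A⁻¹ except (D), which is kg·s⁻².

(D)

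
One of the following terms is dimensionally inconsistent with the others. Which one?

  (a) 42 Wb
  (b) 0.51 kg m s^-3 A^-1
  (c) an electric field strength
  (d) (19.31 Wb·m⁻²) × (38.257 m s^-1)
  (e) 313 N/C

Reduce each to base SI dimensions:
  (a) Wb = V·s = kg·m²·s⁻²·A⁻¹
  (b) kg·m·s⁻³·A⁻¹
  (c) [electric field strength] = kg·m·s⁻³·A⁻¹
  (d) [kg·s⁻²·A⁻¹] · [m·s⁻¹] = kg·m·s⁻³·A⁻¹
  (e) N·C⁻¹ = kg·m·s⁻²·(s·A)⁻¹ = kg·m·s⁻³·A⁻¹
All reduce to kg·m·s⁻³·A⁻¹ except (a), which is kg·m²·s⁻²·A⁻¹.

(a)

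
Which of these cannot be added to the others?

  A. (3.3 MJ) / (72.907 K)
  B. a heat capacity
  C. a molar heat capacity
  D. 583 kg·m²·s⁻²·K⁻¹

Work out the base dimensions of each:
  A. [kg·m²·s⁻²] / [K] = kg·m²·s⁻²·K⁻¹
  B. [heat capacity] = kg·m²·s⁻²·K⁻¹
  C. [molar heat capacity] = kg·m²·s⁻²·K⁻¹·mol⁻¹
  D. kg·m²·s⁻²·K⁻¹
All reduce to kg·m²·s⁻²·K⁻¹ except C., which is kg·m²·s⁻²·K⁻¹·mol⁻¹.

C.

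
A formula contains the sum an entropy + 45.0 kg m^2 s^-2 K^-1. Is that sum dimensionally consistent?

Dimensions:
  an entropy:  [entropy] = kg·m²·s⁻²·K⁻¹
  45.0 kg m^2 s^-2 K^-1:  kg·m²·s⁻²·K⁻¹
Both are kg·m²·s⁻²·K⁻¹, so they have the same dimensions and can be added.

Yes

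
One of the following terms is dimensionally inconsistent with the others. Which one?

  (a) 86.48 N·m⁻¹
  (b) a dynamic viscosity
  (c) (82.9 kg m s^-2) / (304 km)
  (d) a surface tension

In SI base units:
  (a) N·m⁻¹ = kg·m·s⁻²·m⁻¹ = kg·s⁻²
  (b) [dynamic viscosity] = kg·m⁻¹·s⁻¹
  (c) [kg·m·s⁻²] / [m] = kg·s⁻²
  (d) [surface tension] = kg·s⁻²
All reduce to kg·s⁻² except (b), which is kg·m⁻¹·s⁻¹.

(b)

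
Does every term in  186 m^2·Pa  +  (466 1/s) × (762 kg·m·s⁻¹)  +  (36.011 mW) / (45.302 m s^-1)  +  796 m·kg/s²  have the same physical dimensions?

Yes

Dimensions:
  186 m^2·Pa:  Pa·m² = N·m⁻²·m² = kg·m·s⁻²
  (466 1/s) × (762 kg·m·s⁻¹):  [s⁻¹] · [kg·m·s⁻¹] = kg·m·s⁻²
  (36.011 mW) / (45.302 m s^-1):  [kg·m²·s⁻³] / [m·s⁻¹] = kg·m·s⁻²
  796 m·kg/s²:  kg·m·s⁻²
Every term reduces to kg·m·s⁻².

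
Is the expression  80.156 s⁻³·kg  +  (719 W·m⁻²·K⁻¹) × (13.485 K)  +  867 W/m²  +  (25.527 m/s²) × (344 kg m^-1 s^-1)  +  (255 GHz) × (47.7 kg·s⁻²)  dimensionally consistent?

Yes

Dimensions:
  80.156 s⁻³·kg:  kg·s⁻³
  (719 W·m⁻²·K⁻¹) × (13.485 K):  [kg·s⁻³·K⁻¹] · [K] = kg·s⁻³
  867 W/m²:  W·m⁻² = J·s⁻¹·m⁻² = kg·s⁻³
  (25.527 m/s²) × (344 kg m^-1 s^-1):  [m·s⁻²] · [kg·m⁻¹·s⁻¹] = kg·s⁻³
  (255 GHz) × (47.7 kg·s⁻²):  [s⁻¹] · [kg·s⁻²] = kg·s⁻³
Every term reduces to kg·s⁻³.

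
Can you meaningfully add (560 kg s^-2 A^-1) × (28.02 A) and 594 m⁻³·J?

No

In SI base units:
  (560 kg s^-2 A^-1) × (28.02 A):  [kg·s⁻²·A⁻¹] · [A] = kg·s⁻²
  594 m⁻³·J:  J·m⁻³ = N·m·m⁻³ = kg·m⁻¹·s⁻²
kg·s⁻² ≠ kg·m⁻¹·s⁻², so they cannot be added.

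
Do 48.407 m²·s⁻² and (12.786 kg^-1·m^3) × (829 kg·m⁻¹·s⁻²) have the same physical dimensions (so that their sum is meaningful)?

Yes

In SI base units:
  48.407 m²·s⁻²:  m²·s⁻²
  (12.786 kg^-1·m^3) × (829 kg·m⁻¹·s⁻²):  [kg⁻¹·m³] · [kg·m⁻¹·s⁻²] = m²·s⁻²
Both are m²·s⁻², so they have the same dimensions and can be added.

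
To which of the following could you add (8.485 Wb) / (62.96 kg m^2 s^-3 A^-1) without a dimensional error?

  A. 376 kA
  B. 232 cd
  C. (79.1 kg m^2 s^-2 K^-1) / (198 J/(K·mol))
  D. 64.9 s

Reference: [kg·m²·s⁻²·A⁻¹] / [kg·m²·s⁻³·A⁻¹] = s.
Each option:
  A. A
  B. cd
  C. [kg·m²·s⁻²·K⁻¹] / [kg·m²·s⁻²·K⁻¹·mol⁻¹] = mol
  D. s  ← same
Only D. matches s.

D.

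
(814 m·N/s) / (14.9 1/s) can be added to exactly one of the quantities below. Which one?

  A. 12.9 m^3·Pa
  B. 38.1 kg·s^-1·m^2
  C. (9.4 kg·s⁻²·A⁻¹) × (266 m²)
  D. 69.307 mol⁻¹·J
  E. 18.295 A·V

A.

Reference: [kg·m²·s⁻³] / [s⁻¹] = kg·m²·s⁻².
Each option:
  A. Pa·m³ = N·m⁻²·m³ = kg·m²·s⁻²  ← same
  B. kg·m²·s⁻¹
  C. [kg·s⁻²·A⁻¹] · [m²] = kg·m²·s⁻²·A⁻¹
  D. J·mol⁻¹ = N·m·mol⁻¹ = kg·m²·s⁻²·mol⁻¹
  E. V·A = J·C⁻¹·A = kg·m²·s⁻³
Only A. matches kg·m²·s⁻².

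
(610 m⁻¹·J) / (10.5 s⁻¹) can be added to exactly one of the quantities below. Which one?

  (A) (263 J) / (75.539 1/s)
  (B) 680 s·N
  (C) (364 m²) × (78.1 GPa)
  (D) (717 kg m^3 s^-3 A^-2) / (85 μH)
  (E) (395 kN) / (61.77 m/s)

Reference: [kg·m·s⁻²] / [s⁻¹] = kg·m·s⁻¹.
Each option:
  (A) [kg·m²·s⁻²] / [s⁻¹] = kg·m²·s⁻¹
  (B) N·s = kg·m·s⁻²·s = kg·m·s⁻¹  ← same
  (C) [m²] · [kg·m⁻¹·s⁻²] = kg·m·s⁻²
  (D) [kg·m³·s⁻³·A⁻²] / [kg·m²·s⁻²·A⁻²] = m·s⁻¹
  (E) [kg·m·s⁻²] / [m·s⁻¹] = kg·s⁻¹
Only (B) matches kg·m·s⁻¹.

(B)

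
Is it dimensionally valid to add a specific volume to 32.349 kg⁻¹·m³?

Dimensions:
  a specific volume:  [specific volume] = kg⁻¹·m³
  32.349 kg⁻¹·m³:  kg⁻¹·m³
Both are kg⁻¹·m³, so they have the same dimensions and can be added.

Yes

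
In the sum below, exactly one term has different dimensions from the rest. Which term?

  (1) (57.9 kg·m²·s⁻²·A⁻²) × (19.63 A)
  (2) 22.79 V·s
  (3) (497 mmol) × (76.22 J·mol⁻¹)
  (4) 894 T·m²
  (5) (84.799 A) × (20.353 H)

Dimensions:
  (1) [kg·m²·s⁻²·A⁻²] · [A] = kg·m²·s⁻²·A⁻¹
  (2) V·s = J·C⁻¹·s = kg·m²·s⁻²·A⁻¹
  (3) [mol] · [kg·m²·s⁻²·mol⁻¹] = kg·m²·s⁻²
  (4) T·m² = Wb·m⁻²·m² = kg·m²·s⁻²·A⁻¹
  (5) [A] · [kg·m²·s⁻²·A⁻²] = kg·m²·s⁻²·A⁻¹
All reduce to kg·m²·s⁻²·A⁻¹ except (3), which is kg·m²·s⁻².

(3)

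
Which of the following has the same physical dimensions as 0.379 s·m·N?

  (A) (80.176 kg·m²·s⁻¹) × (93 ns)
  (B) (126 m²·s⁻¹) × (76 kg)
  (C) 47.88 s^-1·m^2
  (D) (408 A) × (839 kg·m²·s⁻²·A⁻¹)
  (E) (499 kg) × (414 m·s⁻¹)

Reference: N·m·s = kg·m·s⁻²·m·s = kg·m²·s⁻¹.
Each option:
  (A) [kg·m²·s⁻¹] · [s] = kg·m²
  (B) [m²·s⁻¹] · [kg] = kg·m²·s⁻¹  ← same
  (C) m²·s⁻¹
  (D) [A] · [kg·m²·s⁻²·A⁻¹] = kg·m²·s⁻²
  (E) [kg] · [m·s⁻¹] = kg·m·s⁻¹
Only (B) matches kg·m²·s⁻¹.

(B)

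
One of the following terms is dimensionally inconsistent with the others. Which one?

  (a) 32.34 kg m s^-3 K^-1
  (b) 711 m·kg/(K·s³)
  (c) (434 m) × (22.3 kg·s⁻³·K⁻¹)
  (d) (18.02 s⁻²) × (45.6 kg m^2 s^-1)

Work out the base dimensions of each:
  (a) kg·m·s⁻³·K⁻¹
  (b) kg·m·s⁻³·K⁻¹
  (c) [m] · [kg·s⁻³·K⁻¹] = kg·m·s⁻³·K⁻¹
  (d) [s⁻²] · [kg·m²·s⁻¹] = kg·m²·s⁻³
All reduce to kg·m·s⁻³·K⁻¹ except (d), which is kg·m²·s⁻³.

(d)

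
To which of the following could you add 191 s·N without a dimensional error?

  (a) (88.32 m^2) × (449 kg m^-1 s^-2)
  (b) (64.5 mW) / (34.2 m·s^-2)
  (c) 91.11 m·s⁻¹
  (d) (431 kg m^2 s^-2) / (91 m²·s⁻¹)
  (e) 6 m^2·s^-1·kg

Reference: N·s = kg·m·s⁻²·s = kg·m·s⁻¹.
Each option:
  (a) [m²] · [kg·m⁻¹·s⁻²] = kg·m·s⁻²
  (b) [kg·m²·s⁻³] / [m·s⁻²] = kg·m·s⁻¹  ← same
  (c) m·s⁻¹
  (d) [kg·m²·s⁻²] / [m²·s⁻¹] = kg·s⁻¹
  (e) kg·m²·s⁻¹
Only (b) matches kg·m·s⁻¹.

(b)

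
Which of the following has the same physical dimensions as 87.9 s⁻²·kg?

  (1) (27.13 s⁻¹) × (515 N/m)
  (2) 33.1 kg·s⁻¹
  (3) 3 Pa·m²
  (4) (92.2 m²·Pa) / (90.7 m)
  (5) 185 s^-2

Reference: kg·s⁻².
Each option:
  (1) [s⁻¹] · [kg·s⁻²] = kg·s⁻³
  (2) kg·s⁻¹
  (3) Pa·m² = N·m⁻²·m² = kg·m·s⁻²
  (4) [kg·m·s⁻²] / [m] = kg·s⁻²  ← same
  (5) s⁻²
Only (4) matches kg·s⁻².

(4)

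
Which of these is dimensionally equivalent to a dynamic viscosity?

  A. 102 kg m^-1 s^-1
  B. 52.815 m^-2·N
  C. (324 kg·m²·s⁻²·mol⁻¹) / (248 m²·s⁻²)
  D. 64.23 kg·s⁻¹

A.

Reference: [dynamic viscosity] = kg·m⁻¹·s⁻¹.
Each option:
  A. kg·m⁻¹·s⁻¹  ← same
  B. N·m⁻² = kg·m·s⁻²·m⁻² = kg·m⁻¹·s⁻²
  C. [kg·m²·s⁻²·mol⁻¹] / [m²·s⁻²] = kg·mol⁻¹
  D. kg·s⁻¹
Only A. matches kg·m⁻¹·s⁻¹.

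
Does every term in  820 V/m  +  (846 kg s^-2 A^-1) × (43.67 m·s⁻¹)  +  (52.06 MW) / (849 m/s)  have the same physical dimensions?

Work out the base dimensions of each:
  820 V/m:  V·m⁻¹ = J·C⁻¹·m⁻¹ = kg·m·s⁻³·A⁻¹
  (846 kg s^-2 A^-1) × (43.67 m·s⁻¹):  [kg·s⁻²·A⁻¹] · [m·s⁻¹] = kg·m·s⁻³·A⁻¹
  (52.06 MW) / (849 m/s):  [kg·m²·s⁻³] / [m·s⁻¹] = kg·m·s⁻²
The terms do not share a single dimension (kg·m·s⁻² vs kg·m·s⁻³·A⁻¹).

No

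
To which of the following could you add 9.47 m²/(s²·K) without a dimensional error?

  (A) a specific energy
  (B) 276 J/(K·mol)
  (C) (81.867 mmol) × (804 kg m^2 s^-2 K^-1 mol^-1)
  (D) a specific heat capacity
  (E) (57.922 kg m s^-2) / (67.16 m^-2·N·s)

(D)

Reference: m²·s⁻²·K⁻¹.
Each option:
  (A) [specific energy] = m²·s⁻²
  (B) J·mol⁻¹·K⁻¹ = N·m·mol⁻¹·K⁻¹ = kg·m²·s⁻²·K⁻¹·mol⁻¹
  (C) [mol] · [kg·m²·s⁻²·K⁻¹·mol⁻¹] = kg·m²·s⁻²·K⁻¹
  (D) [specific heat capacity] = m²·s⁻²·K⁻¹  ← same
  (E) [kg·m·s⁻²] / [kg·m⁻¹·s⁻¹] = m²·s⁻¹
Only (D) matches m²·s⁻²·K⁻¹.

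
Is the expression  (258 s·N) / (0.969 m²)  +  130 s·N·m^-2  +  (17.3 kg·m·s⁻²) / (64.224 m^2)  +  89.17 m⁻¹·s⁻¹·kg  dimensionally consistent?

Reduce each to base SI dimensions:
  (258 s·N) / (0.969 m²):  [kg·m·s⁻¹] / [m²] = kg·m⁻¹·s⁻¹
  130 s·N·m^-2:  N·s·m⁻² = kg·m·s⁻²·s·m⁻² = kg·m⁻¹·s⁻¹
  (17.3 kg·m·s⁻²) / (64.224 m^2):  [kg·m·s⁻²] / [m²] = kg·m⁻¹·s⁻²
  89.17 m⁻¹·s⁻¹·kg:  kg·m⁻¹·s⁻¹
The terms do not share a single dimension (kg·m⁻¹·s⁻² vs kg·m⁻¹·s⁻¹).

No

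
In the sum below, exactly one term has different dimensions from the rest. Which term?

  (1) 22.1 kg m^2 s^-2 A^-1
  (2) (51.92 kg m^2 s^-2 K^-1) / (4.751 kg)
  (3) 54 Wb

(2)

In SI base units:
  (1) kg·m²·s⁻²·A⁻¹
  (2) [kg·m²·s⁻²·K⁻¹] / [kg] = m²·s⁻²·K⁻¹
  (3) Wb = V·s = kg·m²·s⁻²·A⁻¹
All reduce to kg·m²·s⁻²·A⁻¹ except (2), which is m²·s⁻²·K⁻¹.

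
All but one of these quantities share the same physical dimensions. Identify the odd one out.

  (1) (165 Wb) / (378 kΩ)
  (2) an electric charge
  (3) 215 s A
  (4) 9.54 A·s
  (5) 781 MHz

Work out the base dimensions of each:
  (1) [kg·m²·s⁻²·A⁻¹] / [kg·m²·s⁻³·A⁻²] = s·A
  (2) [electric charge] = s·A
  (3) s·A
  (4) A·s = s·A
  (5) Hz = s⁻¹
All reduce to s·A except (5), which is s⁻¹.

(5)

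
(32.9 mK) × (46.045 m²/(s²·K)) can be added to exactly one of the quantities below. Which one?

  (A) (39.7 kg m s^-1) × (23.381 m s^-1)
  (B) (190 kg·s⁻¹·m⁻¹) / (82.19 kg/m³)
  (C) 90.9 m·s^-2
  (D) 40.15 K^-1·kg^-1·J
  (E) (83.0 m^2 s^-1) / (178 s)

(E)

Reference: [K] · [m²·s⁻²·K⁻¹] = m²·s⁻².
Each option:
  (A) [kg·m·s⁻¹] · [m·s⁻¹] = kg·m²·s⁻²
  (B) [kg·m⁻¹·s⁻¹] / [kg·m⁻³] = m²·s⁻¹
  (C) m·s⁻²
  (D) J·kg⁻¹·K⁻¹ = N·m·kg⁻¹·K⁻¹ = m²·s⁻²·K⁻¹
  (E) [m²·s⁻¹] / [s] = m²·s⁻²  ← same
Only (E) matches m²·s⁻².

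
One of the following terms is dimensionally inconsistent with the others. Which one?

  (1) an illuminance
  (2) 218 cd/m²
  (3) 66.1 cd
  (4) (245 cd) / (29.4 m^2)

(3)

Work out the base dimensions of each:
  (1) [illuminance] = m⁻²·cd
  (2) cd·m⁻² = m⁻²·cd
  (3) cd
  (4) [cd] / [m²] = m⁻²·cd
All reduce to m⁻²·cd except (3), which is cd.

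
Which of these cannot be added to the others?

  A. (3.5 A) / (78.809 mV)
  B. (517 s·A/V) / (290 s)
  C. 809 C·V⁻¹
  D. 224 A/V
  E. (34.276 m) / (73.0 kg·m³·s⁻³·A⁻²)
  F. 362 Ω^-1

Dimensions:
  A. [A] / [kg·m²·s⁻³·A⁻¹] = kg⁻¹·m⁻²·s³·A²
  B. [kg⁻¹·m⁻²·s⁴·A²] / [s] = kg⁻¹·m⁻²·s³·A²
  C. C·V⁻¹ = s·A·(J·C⁻¹)⁻¹ = kg⁻¹·m⁻²·s⁴·A²
  D. A·V⁻¹ = A·(J·C⁻¹)⁻¹ = kg⁻¹·m⁻²·s³·A²
  E. [m] / [kg·m³·s⁻³·A⁻²] = kg⁻¹·m⁻²·s³·A²
  F. Ω⁻¹ = (V·A⁻¹)⁻¹ = kg⁻¹·m⁻²·s³·A²
All reduce to kg⁻¹·m⁻²·s³·A² except C., which is kg⁻¹·m⁻²·s⁴·A².

C.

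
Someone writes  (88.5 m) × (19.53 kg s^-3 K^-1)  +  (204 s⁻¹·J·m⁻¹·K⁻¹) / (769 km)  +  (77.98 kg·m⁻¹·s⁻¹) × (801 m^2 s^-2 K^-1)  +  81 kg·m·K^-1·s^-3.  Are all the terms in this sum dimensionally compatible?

No

In SI base units:
  (88.5 m) × (19.53 kg s^-3 K^-1):  [m] · [kg·s⁻³·K⁻¹] = kg·m·s⁻³·K⁻¹
  (204 s⁻¹·J·m⁻¹·K⁻¹) / (769 km):  [kg·m·s⁻³·K⁻¹] / [m] = kg·s⁻³·K⁻¹
  (77.98 kg·m⁻¹·s⁻¹) × (801 m^2 s^-2 K^-1):  [kg·m⁻¹·s⁻¹] · [m²·s⁻²·K⁻¹] = kg·m·s⁻³·K⁻¹
  81 kg·m·K^-1·s^-3:  kg·m·s⁻³·K⁻¹
The terms do not share a single dimension (kg·m·s⁻³·K⁻¹ vs kg·s⁻³·K⁻¹).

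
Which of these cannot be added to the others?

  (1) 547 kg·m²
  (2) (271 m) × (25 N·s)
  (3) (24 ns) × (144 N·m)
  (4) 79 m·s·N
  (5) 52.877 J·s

Dimensions:
  (1) kg·m²
  (2) [m] · [kg·m·s⁻¹] = kg·m²·s⁻¹
  (3) [s] · [kg·m²·s⁻²] = kg·m²·s⁻¹
  (4) N·m·s = kg·m·s⁻²·m·s = kg·m²·s⁻¹
  (5) J·s = N·m·s = kg·m²·s⁻¹
All reduce to kg·m²·s⁻¹ except (1), which is kg·m².

(1)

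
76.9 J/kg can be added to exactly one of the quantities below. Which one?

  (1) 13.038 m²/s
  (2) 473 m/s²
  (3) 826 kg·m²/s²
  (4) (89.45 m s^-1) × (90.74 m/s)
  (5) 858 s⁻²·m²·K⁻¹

Reference: J·kg⁻¹ = N·m·kg⁻¹ = m²·s⁻².
Each option:
  (1) m²·s⁻¹
  (2) m·s⁻²
  (3) kg·m²·s⁻²
  (4) [m·s⁻¹] · [m·s⁻¹] = m²·s⁻²  ← same
  (5) m²·s⁻²·K⁻¹
Only (4) matches m²·s⁻².

(4)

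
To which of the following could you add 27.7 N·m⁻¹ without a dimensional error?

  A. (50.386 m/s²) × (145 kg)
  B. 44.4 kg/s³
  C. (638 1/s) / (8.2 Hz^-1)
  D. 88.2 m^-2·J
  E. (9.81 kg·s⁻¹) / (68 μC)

Reference: N·m⁻¹ = kg·m·s⁻²·m⁻¹ = kg·s⁻².
Each option:
  A. [m·s⁻²] · [kg] = kg·m·s⁻²
  B. kg·s⁻³
  C. [s⁻¹] / [s] = s⁻²
  D. J·m⁻² = N·m·m⁻² = kg·s⁻²  ← same
  E. [kg·s⁻¹] / [s·A] = kg·s⁻²·A⁻¹
Only D. matches kg·s⁻².

D.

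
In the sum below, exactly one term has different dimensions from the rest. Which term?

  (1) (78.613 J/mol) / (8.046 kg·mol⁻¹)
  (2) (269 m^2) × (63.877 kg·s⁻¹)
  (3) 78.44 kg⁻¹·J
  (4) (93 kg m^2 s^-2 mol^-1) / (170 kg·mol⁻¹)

(2)

Dimensions:
  (1) [kg·m²·s⁻²·mol⁻¹] / [kg·mol⁻¹] = m²·s⁻²
  (2) [m²] · [kg·s⁻¹] = kg·m²·s⁻¹
  (3) J·kg⁻¹ = N·m·kg⁻¹ = m²·s⁻²
  (4) [kg·m²·s⁻²·mol⁻¹] / [kg·mol⁻¹] = m²·s⁻²
All reduce to m²·s⁻² except (2), which is kg·m²·s⁻¹.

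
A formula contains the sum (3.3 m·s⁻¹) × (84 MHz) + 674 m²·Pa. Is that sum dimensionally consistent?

In SI base units:
  (3.3 m·s⁻¹) × (84 MHz):  [m·s⁻¹] · [s⁻¹] = m·s⁻²
  674 m²·Pa:  Pa·m² = N·m⁻²·m² = kg·m·s⁻²
m·s⁻² ≠ kg·m·s⁻², so they cannot be added.

No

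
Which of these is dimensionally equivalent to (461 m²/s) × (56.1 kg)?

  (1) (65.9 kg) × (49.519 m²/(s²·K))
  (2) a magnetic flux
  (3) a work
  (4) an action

Reference: [m²·s⁻¹] · [kg] = kg·m²·s⁻¹.
Each option:
  (1) [kg] · [m²·s⁻²·K⁻¹] = kg·m²·s⁻²·K⁻¹
  (2) [magnetic flux] = kg·m²·s⁻²·A⁻¹
  (3) [work] = kg·m²·s⁻²
  (4) [action] = kg·m²·s⁻¹  ← same
Only (4) matches kg·m²·s⁻¹.

(4)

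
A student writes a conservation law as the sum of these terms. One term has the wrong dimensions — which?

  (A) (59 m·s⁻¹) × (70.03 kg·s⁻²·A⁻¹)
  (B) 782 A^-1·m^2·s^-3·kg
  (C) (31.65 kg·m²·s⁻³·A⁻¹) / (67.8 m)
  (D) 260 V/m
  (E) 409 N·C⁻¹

Reduce each to base SI dimensions:
  (A) [m·s⁻¹] · [kg·s⁻²·A⁻¹] = kg·m·s⁻³·A⁻¹
  (B) kg·m²·s⁻³·A⁻¹
  (C) [kg·m²·s⁻³·A⁻¹] / [m] = kg·m·s⁻³·A⁻¹
  (D) V·m⁻¹ = J·C⁻¹·m⁻¹ = kg·m·s⁻³·A⁻¹
  (E) N·C⁻¹ = kg·m·s⁻²·(s·A)⁻¹ = kg·m·s⁻³·A⁻¹
All reduce to kg·m·s⁻³·A⁻¹ except (B), which is kg·m²·s⁻³·A⁻¹.

(B)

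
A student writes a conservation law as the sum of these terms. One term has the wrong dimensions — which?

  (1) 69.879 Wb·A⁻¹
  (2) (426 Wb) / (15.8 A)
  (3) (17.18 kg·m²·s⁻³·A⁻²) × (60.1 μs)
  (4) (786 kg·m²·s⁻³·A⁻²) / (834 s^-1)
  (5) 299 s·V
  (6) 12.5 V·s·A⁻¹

Reduce each to base SI dimensions:
  (1) Wb·A⁻¹ = V·s·A⁻¹ = kg·m²·s⁻²·A⁻²
  (2) [kg·m²·s⁻²·A⁻¹] / [A] = kg·m²·s⁻²·A⁻²
  (3) [kg·m²·s⁻³·A⁻²] · [s] = kg·m²·s⁻²·A⁻²
  (4) [kg·m²·s⁻³·A⁻²] / [s⁻¹] = kg·m²·s⁻²·A⁻²
  (5) V·s = J·C⁻¹·s = kg·m²·s⁻²·A⁻¹
  (6) V·s·A⁻¹ = J·C⁻¹·s·A⁻¹ = kg·m²·s⁻²·A⁻²
All reduce to kg·m²·s⁻²·A⁻² except (5), which is kg·m²·s⁻²·A⁻¹.

(5)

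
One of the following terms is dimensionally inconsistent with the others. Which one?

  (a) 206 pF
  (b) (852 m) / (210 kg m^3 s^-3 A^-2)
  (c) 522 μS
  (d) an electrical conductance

Reduce each to base SI dimensions:
  (a) F = C·V⁻¹ = kg⁻¹·m⁻²·s⁴·A²
  (b) [m] / [kg·m³·s⁻³·A⁻²] = kg⁻¹·m⁻²·s³·A²
  (c) S = Ω⁻¹ = kg⁻¹·m⁻²·s³·A²
  (d) [electrical conductance] = kg⁻¹·m⁻²·s³·A²
All reduce to kg⁻¹·m⁻²·s³·A² except (a), which is kg⁻¹·m⁻²·s⁴·A².

(a)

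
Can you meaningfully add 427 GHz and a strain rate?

Yes

Reduce each to base SI dimensions:
  427 GHz:  Hz = s⁻¹
  a strain rate:  [strain rate] = s⁻¹
Both are s⁻¹, so they have the same dimensions and can be added.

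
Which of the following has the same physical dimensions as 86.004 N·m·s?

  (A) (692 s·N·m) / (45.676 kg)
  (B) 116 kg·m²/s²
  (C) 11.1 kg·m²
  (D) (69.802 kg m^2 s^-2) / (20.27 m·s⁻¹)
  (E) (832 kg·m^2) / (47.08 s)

(E)

Reference: N·m·s = kg·m·s⁻²·m·s = kg·m²·s⁻¹.
Each option:
  (A) [kg·m²·s⁻¹] / [kg] = m²·s⁻¹
  (B) kg·m²·s⁻²
  (C) kg·m²
  (D) [kg·m²·s⁻²] / [m·s⁻¹] = kg·m·s⁻¹
  (E) [kg·m²] / [s] = kg·m²·s⁻¹  ← same
Only (E) matches kg·m²·s⁻¹.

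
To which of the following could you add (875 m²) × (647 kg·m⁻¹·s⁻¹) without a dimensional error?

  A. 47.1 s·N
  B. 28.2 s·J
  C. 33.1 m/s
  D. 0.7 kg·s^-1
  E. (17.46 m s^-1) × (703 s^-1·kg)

A.

Reference: [m²] · [kg·m⁻¹·s⁻¹] = kg·m·s⁻¹.
Each option:
  A. N·s = kg·m·s⁻²·s = kg·m·s⁻¹  ← same
  B. J·s = N·m·s = kg·m²·s⁻¹
  C. m·s⁻¹
  D. kg·s⁻¹
  E. [m·s⁻¹] · [kg·s⁻¹] = kg·m·s⁻²
Only A. matches kg·m·s⁻¹.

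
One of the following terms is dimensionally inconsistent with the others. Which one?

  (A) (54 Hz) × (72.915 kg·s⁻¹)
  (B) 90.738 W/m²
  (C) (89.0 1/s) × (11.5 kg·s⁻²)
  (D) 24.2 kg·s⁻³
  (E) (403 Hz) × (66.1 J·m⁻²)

Work out the base dimensions of each:
  (A) [s⁻¹] · [kg·s⁻¹] = kg·s⁻²
  (B) W·m⁻² = J·s⁻¹·m⁻² = kg·s⁻³
  (C) [s⁻¹] · [kg·s⁻²] = kg·s⁻³
  (D) kg·s⁻³
  (E) [s⁻¹] · [kg·s⁻²] = kg·s⁻³
All reduce to kg·s⁻³ except (A), which is kg·s⁻².

(A)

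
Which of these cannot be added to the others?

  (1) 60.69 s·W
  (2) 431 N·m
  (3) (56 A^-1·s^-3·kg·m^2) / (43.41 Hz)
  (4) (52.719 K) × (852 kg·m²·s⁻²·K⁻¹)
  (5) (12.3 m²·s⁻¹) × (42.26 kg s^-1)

(3)

Reduce each to base SI dimensions:
  (1) W·s = J·s⁻¹·s = kg·m²·s⁻²
  (2) N·m = kg·m·s⁻²·m = kg·m²·s⁻²
  (3) [kg·m²·s⁻³·A⁻¹] / [s⁻¹] = kg·m²·s⁻²·A⁻¹
  (4) [K] · [kg·m²·s⁻²·K⁻¹] = kg·m²·s⁻²
  (5) [m²·s⁻¹] · [kg·s⁻¹] = kg·m²·s⁻²
All reduce to kg·m²·s⁻² except (3), which is kg·m²·s⁻²·A⁻¹.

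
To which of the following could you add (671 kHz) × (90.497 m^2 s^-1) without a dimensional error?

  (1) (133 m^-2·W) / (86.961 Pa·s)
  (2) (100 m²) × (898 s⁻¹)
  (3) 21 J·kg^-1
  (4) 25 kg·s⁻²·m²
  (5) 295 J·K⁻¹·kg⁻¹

Reference: [s⁻¹] · [m²·s⁻¹] = m²·s⁻².
Each option:
  (1) [kg·s⁻³] / [kg·m⁻¹·s⁻¹] = m·s⁻²
  (2) [m²] · [s⁻¹] = m²·s⁻¹
  (3) J·kg⁻¹ = N·m·kg⁻¹ = m²·s⁻²  ← same
  (4) kg·m²·s⁻²
  (5) J·kg⁻¹·K⁻¹ = N·m·kg⁻¹·K⁻¹ = m²·s⁻²·K⁻¹
Only (3) matches m²·s⁻².

(3)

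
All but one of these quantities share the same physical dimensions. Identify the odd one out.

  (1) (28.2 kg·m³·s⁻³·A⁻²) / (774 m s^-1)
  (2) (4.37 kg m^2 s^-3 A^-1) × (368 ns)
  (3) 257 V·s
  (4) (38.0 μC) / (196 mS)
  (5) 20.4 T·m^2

Expand each in SI base units:
  (1) [kg·m³·s⁻³·A⁻²] / [m·s⁻¹] = kg·m²·s⁻²·A⁻²
  (2) [kg·m²·s⁻³·A⁻¹] · [s] = kg·m²·s⁻²·A⁻¹
  (3) V·s = J·C⁻¹·s = kg·m²·s⁻²·A⁻¹
  (4) [s·A] / [kg⁻¹·m⁻²·s³·A²] = kg·m²·s⁻²·A⁻¹
  (5) T·m² = Wb·m⁻²·m² = kg·m²·s⁻²·A⁻¹
All reduce to kg·m²·s⁻²·A⁻¹ except (1), which is kg·m²·s⁻²·A⁻².

(1)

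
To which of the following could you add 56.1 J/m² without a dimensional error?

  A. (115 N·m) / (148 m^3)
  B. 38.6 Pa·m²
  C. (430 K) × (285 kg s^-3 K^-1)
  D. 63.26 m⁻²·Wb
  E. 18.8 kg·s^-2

Reference: J·m⁻² = N·m·m⁻² = kg·s⁻².
Each option:
  A. [kg·m²·s⁻²] / [m³] = kg·m⁻¹·s⁻²
  B. Pa·m² = N·m⁻²·m² = kg·m·s⁻²
  C. [K] · [kg·s⁻³·K⁻¹] = kg·s⁻³
  D. Wb·m⁻² = V·s·m⁻² = kg·s⁻²·A⁻¹
  E. kg·s⁻²  ← same
Only E. matches kg·s⁻².

E.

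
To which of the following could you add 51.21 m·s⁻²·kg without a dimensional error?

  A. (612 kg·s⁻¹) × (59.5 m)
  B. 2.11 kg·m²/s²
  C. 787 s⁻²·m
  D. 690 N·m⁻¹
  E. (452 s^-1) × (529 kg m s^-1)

E.

Reference: kg·m·s⁻².
Each option:
  A. [kg·s⁻¹] · [m] = kg·m·s⁻¹
  B. kg·m²·s⁻²
  C. m·s⁻²
  D. N·m⁻¹ = kg·m·s⁻²·m⁻¹ = kg·s⁻²
  E. [s⁻¹] · [kg·m·s⁻¹] = kg·m·s⁻²  ← same
Only E. matches kg·m·s⁻².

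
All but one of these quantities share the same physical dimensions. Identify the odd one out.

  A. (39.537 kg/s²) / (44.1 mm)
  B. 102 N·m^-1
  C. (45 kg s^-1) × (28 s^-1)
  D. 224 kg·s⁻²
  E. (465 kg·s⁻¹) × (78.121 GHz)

Dimensions:
  A. [kg·s⁻²] / [m] = kg·m⁻¹·s⁻²
  B. N·m⁻¹ = kg·m·s⁻²·m⁻¹ = kg·s⁻²
  C. [kg·s⁻¹] · [s⁻¹] = kg·s⁻²
  D. kg·s⁻²
  E. [kg·s⁻¹] · [s⁻¹] = kg·s⁻²
All reduce to kg·s⁻² except A., which is kg·m⁻¹·s⁻².

A.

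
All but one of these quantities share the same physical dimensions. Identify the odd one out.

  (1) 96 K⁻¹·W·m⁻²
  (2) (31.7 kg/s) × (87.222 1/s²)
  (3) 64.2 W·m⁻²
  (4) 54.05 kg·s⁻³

Expand each in SI base units:
  (1) W·m⁻²·K⁻¹ = J·s⁻¹·m⁻²·K⁻¹ = kg·s⁻³·K⁻¹
  (2) [kg·s⁻¹] · [s⁻²] = kg·s⁻³
  (3) W·m⁻² = J·s⁻¹·m⁻² = kg·s⁻³
  (4) kg·s⁻³
All reduce to kg·s⁻³ except (1), which is kg·s⁻³·K⁻¹.

(1)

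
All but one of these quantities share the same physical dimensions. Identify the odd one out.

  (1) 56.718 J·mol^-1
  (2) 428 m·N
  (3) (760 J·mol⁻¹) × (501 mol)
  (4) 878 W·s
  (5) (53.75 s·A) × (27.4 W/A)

(1)

Dimensions:
  (1) J·mol⁻¹ = N·m·mol⁻¹ = kg·m²·s⁻²·mol⁻¹
  (2) N·m = kg·m·s⁻²·m = kg·m²·s⁻²
  (3) [kg·m²·s⁻²·mol⁻¹] · [mol] = kg·m²·s⁻²
  (4) W·s = J·s⁻¹·s = kg·m²·s⁻²
  (5) [s·A] · [kg·m²·s⁻³·A⁻¹] = kg·m²·s⁻²
All reduce to kg·m²·s⁻² except (1), which is kg·m²·s⁻²·mol⁻¹.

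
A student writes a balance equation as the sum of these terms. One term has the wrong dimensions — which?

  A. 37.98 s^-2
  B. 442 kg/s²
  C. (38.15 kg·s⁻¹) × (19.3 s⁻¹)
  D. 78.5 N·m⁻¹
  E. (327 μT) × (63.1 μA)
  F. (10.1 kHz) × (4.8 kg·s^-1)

Reduce each to base SI dimensions:
  A. s⁻²
  B. kg·s⁻²
  C. [kg·s⁻¹] · [s⁻¹] = kg·s⁻²
  D. N·m⁻¹ = kg·m·s⁻²·m⁻¹ = kg·s⁻²
  E. [kg·s⁻²·A⁻¹] · [A] = kg·s⁻²
  F. [s⁻¹] · [kg·s⁻¹] = kg·s⁻²
All reduce to kg·s⁻² except A., which is s⁻².

A.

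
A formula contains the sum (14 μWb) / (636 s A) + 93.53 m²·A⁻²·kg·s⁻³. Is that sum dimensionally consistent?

Yes

Work out the base dimensions of each:
  (14 μWb) / (636 s A):  [kg·m²·s⁻²·A⁻¹] / [s·A] = kg·m²·s⁻³·A⁻²
  93.53 m²·A⁻²·kg·s⁻³:  kg·m²·s⁻³·A⁻²
Both are kg·m²·s⁻³·A⁻², so they have the same dimensions and can be added.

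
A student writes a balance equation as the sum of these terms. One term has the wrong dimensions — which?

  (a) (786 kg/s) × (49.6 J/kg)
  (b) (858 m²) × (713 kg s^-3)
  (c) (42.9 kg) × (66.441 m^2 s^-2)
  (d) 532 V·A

(c)

Work out the base dimensions of each:
  (a) [kg·s⁻¹] · [m²·s⁻²] = kg·m²·s⁻³
  (b) [m²] · [kg·s⁻³] = kg·m²·s⁻³
  (c) [kg] · [m²·s⁻²] = kg·m²·s⁻²
  (d) V·A = J·C⁻¹·A = kg·m²·s⁻³
All reduce to kg·m²·s⁻³ except (c), which is kg·m²·s⁻².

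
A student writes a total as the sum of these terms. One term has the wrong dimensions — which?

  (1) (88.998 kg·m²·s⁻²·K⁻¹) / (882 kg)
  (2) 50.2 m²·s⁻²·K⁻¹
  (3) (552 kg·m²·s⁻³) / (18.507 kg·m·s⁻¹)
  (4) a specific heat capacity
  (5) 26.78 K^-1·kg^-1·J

In SI base units:
  (1) [kg·m²·s⁻²·K⁻¹] / [kg] = m²·s⁻²·K⁻¹
  (2) m²·s⁻²·K⁻¹
  (3) [kg·m²·s⁻³] / [kg·m·s⁻¹] = m·s⁻²
  (4) [specific heat capacity] = m²·s⁻²·K⁻¹
  (5) J·kg⁻¹·K⁻¹ = N·m·kg⁻¹·K⁻¹ = m²·s⁻²·K⁻¹
All reduce to m²·s⁻²·K⁻¹ except (3), which is m·s⁻².

(3)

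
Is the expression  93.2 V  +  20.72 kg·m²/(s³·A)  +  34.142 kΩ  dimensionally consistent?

Dimensions:
  93.2 V:  V = J·C⁻¹ = kg·m²·s⁻³·A⁻¹
  20.72 kg·m²/(s³·A):  kg·m²·s⁻³·A⁻¹
  34.142 kΩ:  Ω = V·A⁻¹ = kg·m²·s⁻³·A⁻²
The terms do not share a single dimension (kg·m²·s⁻³·A⁻² vs kg·m²·s⁻³·A⁻¹).

No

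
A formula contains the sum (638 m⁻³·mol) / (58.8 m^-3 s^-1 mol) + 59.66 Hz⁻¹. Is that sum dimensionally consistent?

Yes

Work out the base dimensions of each:
  (638 m⁻³·mol) / (58.8 m^-3 s^-1 mol):  [m⁻³·mol] / [m⁻³·s⁻¹·mol] = s
  59.66 Hz⁻¹:  Hz⁻¹ = (s⁻¹)⁻¹ = s
Both are s, so they have the same dimensions and can be added.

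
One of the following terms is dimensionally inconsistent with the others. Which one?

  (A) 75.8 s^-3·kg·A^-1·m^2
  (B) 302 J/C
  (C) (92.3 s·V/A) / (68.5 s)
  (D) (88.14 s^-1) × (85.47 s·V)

Expand each in SI base units:
  (A) kg·m²·s⁻³·A⁻¹
  (B) J·C⁻¹ = N·m·(s·A)⁻¹ = kg·m²·s⁻³·A⁻¹
  (C) [kg·m²·s⁻²·A⁻²] / [s] = kg·m²·s⁻³·A⁻²
  (D) [s⁻¹] · [kg·m²·s⁻²·A⁻¹] = kg·m²·s⁻³·A⁻¹
All reduce to kg·m²·s⁻³·A⁻¹ except (C), which is kg·m²·s⁻³·A⁻².

(C)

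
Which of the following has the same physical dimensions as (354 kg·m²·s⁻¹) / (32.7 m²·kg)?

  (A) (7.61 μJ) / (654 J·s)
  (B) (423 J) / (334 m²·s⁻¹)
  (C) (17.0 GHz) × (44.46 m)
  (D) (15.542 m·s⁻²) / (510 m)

Reference: [kg·m²·s⁻¹] / [kg·m²] = s⁻¹.
Each option:
  (A) [kg·m²·s⁻²] / [kg·m²·s⁻¹] = s⁻¹  ← same
  (B) [kg·m²·s⁻²] / [m²·s⁻¹] = kg·s⁻¹
  (C) [s⁻¹] · [m] = m·s⁻¹
  (D) [m·s⁻²] / [m] = s⁻²
Only (A) matches s⁻¹.

(A)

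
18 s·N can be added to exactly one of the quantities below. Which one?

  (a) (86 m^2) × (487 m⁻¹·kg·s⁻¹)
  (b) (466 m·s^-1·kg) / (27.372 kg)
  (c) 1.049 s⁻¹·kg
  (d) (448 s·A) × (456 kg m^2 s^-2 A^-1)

Reference: N·s = kg·m·s⁻²·s = kg·m·s⁻¹.
Each option:
  (a) [m²] · [kg·m⁻¹·s⁻¹] = kg·m·s⁻¹  ← same
  (b) [kg·m·s⁻¹] / [kg] = m·s⁻¹
  (c) kg·s⁻¹
  (d) [s·A] · [kg·m²·s⁻²·A⁻¹] = kg·m²·s⁻¹
Only (a) matches kg·m·s⁻¹.

(a)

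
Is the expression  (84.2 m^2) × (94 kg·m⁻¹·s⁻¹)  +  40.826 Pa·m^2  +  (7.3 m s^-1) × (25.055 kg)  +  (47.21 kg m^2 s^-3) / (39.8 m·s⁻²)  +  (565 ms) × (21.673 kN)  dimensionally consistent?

No

Dimensions:
  (84.2 m^2) × (94 kg·m⁻¹·s⁻¹):  [m²] · [kg·m⁻¹·s⁻¹] = kg·m·s⁻¹
  40.826 Pa·m^2:  Pa·m² = N·m⁻²·m² = kg·m·s⁻²
  (7.3 m s^-1) × (25.055 kg):  [m·s⁻¹] · [kg] = kg·m·s⁻¹
  (47.21 kg m^2 s^-3) / (39.8 m·s⁻²):  [kg·m²·s⁻³] / [m·s⁻²] = kg·m·s⁻¹
  (565 ms) × (21.673 kN):  [s] · [kg·m·s⁻²] = kg·m·s⁻¹
The terms do not share a single dimension (kg·m·s⁻² vs kg·m·s⁻¹).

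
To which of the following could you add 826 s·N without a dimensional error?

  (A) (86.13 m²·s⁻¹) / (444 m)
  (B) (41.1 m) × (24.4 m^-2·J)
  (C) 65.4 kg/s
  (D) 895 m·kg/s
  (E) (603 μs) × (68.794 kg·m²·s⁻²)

Reference: N·s = kg·m·s⁻²·s = kg·m·s⁻¹.
Each option:
  (A) [m²·s⁻¹] / [m] = m·s⁻¹
  (B) [m] · [kg·s⁻²] = kg·m·s⁻²
  (C) kg·s⁻¹
  (D) kg·m·s⁻¹  ← same
  (E) [s] · [kg·m²·s⁻²] = kg·m²·s⁻¹
Only (D) matches kg·m·s⁻¹.

(D)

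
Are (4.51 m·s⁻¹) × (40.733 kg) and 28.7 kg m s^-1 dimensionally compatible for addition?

In SI base units:
  (4.51 m·s⁻¹) × (40.733 kg):  [m·s⁻¹] · [kg] = kg·m·s⁻¹
  28.7 kg m s^-1:  kg·m·s⁻¹
Both are kg·m·s⁻¹, so they have the same dimensions and can be added.

Yes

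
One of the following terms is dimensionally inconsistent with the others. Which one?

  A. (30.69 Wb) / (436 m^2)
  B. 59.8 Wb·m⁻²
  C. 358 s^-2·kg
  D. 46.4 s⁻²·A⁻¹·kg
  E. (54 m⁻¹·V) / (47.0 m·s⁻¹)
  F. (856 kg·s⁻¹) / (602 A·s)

In SI base units:
  A. [kg·m²·s⁻²·A⁻¹] / [m²] = kg·s⁻²·A⁻¹
  B. Wb·m⁻² = V·s·m⁻² = kg·s⁻²·A⁻¹
  C. kg·s⁻²
  D. kg·s⁻²·A⁻¹
  E. [kg·m·s⁻³·A⁻¹] / [m·s⁻¹] = kg·s⁻²·A⁻¹
  F. [kg·s⁻¹] / [s·A] = kg·s⁻²·A⁻¹
All reduce to kg·s⁻²·A⁻¹ except C., which is kg·s⁻².

C.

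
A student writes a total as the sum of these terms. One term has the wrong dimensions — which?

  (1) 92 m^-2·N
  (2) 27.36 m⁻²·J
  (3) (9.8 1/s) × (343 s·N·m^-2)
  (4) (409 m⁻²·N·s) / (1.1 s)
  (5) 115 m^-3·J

Expand each in SI base units:
  (1) N·m⁻² = kg·m·s⁻²·m⁻² = kg·m⁻¹·s⁻²
  (2) J·m⁻² = N·m·m⁻² = kg·s⁻²
  (3) [s⁻¹] · [kg·m⁻¹·s⁻¹] = kg·m⁻¹·s⁻²
  (4) [kg·m⁻¹·s⁻¹] / [s] = kg·m⁻¹·s⁻²
  (5) J·m⁻³ = N·m·m⁻³ = kg·m⁻¹·s⁻²
All reduce to kg·m⁻¹·s⁻² except (2), which is kg·s⁻².

(2)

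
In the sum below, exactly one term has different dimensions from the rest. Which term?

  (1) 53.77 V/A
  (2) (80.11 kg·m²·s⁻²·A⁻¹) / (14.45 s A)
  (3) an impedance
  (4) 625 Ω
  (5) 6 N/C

Reduce each to base SI dimensions:
  (1) V·A⁻¹ = J·C⁻¹·A⁻¹ = kg·m²·s⁻³·A⁻²
  (2) [kg·m²·s⁻²·A⁻¹] / [s·A] = kg·m²·s⁻³·A⁻²
  (3) [impedance] = kg·m²·s⁻³·A⁻²
  (4) Ω = V·A⁻¹ = kg·m²·s⁻³·A⁻²
  (5) N·C⁻¹ = kg·m·s⁻²·(s·A)⁻¹ = kg·m·s⁻³·A⁻¹
All reduce to kg·m²·s⁻³·A⁻² except (5), which is kg·m·s⁻³·A⁻¹.

(5)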